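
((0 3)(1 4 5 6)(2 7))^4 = ()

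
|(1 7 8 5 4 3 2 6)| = 8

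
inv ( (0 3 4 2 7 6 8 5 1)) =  (0 1 5 8 6 7 2 4 3)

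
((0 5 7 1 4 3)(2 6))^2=(0 7 4)(1 3 5)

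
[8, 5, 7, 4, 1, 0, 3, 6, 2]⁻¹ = [5, 4, 8, 6, 3, 1, 7, 2, 0]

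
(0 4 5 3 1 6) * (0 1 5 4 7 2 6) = (0 7 2 6 1)(3 5)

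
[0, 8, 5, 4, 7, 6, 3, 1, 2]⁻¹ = [0, 7, 8, 6, 3, 2, 5, 4, 1]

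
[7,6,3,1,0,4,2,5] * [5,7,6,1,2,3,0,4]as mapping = [0→4,1→0,2→1,3→7,4→5,5→2,6→6,7→3]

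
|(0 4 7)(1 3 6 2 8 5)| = 6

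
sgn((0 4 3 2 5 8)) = -1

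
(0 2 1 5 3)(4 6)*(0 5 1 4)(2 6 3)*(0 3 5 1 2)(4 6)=(0 4 5)(1 2 6 3)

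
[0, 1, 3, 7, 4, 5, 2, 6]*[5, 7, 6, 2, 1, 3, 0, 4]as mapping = [0→5, 1→7, 2→2, 3→4, 4→1, 5→3, 6→6, 7→0]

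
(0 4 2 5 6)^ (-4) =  (0 4 2 5 6)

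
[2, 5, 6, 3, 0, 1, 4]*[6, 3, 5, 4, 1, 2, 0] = [5, 2, 0, 4, 6, 3, 1]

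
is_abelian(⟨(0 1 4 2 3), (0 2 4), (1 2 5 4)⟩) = no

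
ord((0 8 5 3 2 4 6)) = 7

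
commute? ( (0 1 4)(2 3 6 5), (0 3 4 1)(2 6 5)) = no: (0 1 4)(2 3 6 5) * (0 3 4 1)(2 6 5) = (2 4 3 5 6), (0 3 4 1)(2 6 5) * (0 1 4)(2 3 6 5) = (0 6 2 5 3)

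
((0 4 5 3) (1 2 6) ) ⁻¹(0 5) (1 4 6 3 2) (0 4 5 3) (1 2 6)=(0 6 2 5 1) (3 4) 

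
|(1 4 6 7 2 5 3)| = 7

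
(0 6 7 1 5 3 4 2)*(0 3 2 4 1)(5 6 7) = (0 7)(1 6 5 2 3)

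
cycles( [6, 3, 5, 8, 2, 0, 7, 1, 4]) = (0 6 7 1 3 8 4 2 5)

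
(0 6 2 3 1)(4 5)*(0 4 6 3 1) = (0 3)(1 4 5 6 2)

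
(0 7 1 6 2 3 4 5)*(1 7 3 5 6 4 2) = (0 3 2 5)(1 4 6)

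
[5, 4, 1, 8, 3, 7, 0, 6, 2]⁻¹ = [6, 2, 8, 4, 1, 0, 7, 5, 3]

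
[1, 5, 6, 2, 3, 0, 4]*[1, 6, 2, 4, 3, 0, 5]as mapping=[0→6, 1→0, 2→5, 3→2, 4→4, 5→1, 6→3]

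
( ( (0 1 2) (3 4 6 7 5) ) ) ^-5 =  (0 1 2) 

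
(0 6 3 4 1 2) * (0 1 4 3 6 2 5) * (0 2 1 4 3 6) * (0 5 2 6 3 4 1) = (1 2)(5 6)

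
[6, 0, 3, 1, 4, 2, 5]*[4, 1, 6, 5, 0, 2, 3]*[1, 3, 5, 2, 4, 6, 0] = [2, 4, 6, 3, 1, 0, 5]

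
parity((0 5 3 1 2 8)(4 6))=even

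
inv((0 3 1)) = (0 1 3)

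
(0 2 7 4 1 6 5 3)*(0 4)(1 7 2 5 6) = (0 5 3 4 7)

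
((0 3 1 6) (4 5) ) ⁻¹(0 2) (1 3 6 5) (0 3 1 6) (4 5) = (0 4 6 1) (2 3) 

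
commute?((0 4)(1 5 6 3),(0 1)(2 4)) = no:(0 4)(1 5 6 3) * (0 1)(2 4) = (0 2 4 1 5 6 3),(0 1)(2 4) * (0 4)(1 5 6 3) = (0 5 6 3 1 4 2)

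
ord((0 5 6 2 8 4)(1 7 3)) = 6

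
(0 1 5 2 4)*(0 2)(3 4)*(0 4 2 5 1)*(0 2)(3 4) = (0 2 4 5 3)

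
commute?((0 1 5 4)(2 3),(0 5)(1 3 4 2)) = no:(0 1 5 4)(2 3)*(0 5)(1 3 4 2) = (0 3 1)(2 4 5),(0 5)(1 3 4 2)*(0 1 5 4)(2 3) = (0 4 3)(1 2 5)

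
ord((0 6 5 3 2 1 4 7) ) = 8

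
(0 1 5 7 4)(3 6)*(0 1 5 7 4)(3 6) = (0 5 4 1 7)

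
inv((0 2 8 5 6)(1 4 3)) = (0 6 5 8 2)(1 3 4)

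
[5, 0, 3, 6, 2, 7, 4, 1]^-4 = [0, 1, 2, 3, 4, 5, 6, 7]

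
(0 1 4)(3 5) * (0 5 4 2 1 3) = (0 3 4 5)(1 2)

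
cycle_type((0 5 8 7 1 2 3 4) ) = 8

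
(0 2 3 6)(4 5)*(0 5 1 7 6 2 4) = (0 4 1 7 6 5)(2 3)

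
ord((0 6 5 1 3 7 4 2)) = 8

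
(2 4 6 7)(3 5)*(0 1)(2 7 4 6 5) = (0 1)(2 6 4 5 3)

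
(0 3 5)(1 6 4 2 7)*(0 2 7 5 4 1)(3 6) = (0 6 1 3 4 7)(2 5)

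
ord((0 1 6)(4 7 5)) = 3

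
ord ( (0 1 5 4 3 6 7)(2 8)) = 14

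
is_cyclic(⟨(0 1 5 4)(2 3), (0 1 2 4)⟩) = no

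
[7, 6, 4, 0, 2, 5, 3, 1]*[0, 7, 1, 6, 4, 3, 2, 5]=[5, 2, 4, 0, 1, 3, 6, 7] 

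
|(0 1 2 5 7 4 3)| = 7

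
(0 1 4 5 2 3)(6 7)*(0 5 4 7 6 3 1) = (1 7 3 5 2)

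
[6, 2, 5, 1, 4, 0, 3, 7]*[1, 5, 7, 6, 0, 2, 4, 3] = [4, 7, 2, 5, 0, 1, 6, 3] 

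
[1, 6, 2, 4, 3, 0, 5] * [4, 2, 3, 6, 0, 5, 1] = [2, 1, 3, 0, 6, 4, 5]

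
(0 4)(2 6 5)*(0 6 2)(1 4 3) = (0 3 1 4 6 5)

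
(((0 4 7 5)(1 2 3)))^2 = (0 7)(1 3 2)(4 5)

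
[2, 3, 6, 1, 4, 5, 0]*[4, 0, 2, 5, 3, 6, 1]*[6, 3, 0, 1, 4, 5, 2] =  [0, 5, 3, 6, 1, 2, 4]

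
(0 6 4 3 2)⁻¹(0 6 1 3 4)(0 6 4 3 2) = (1 2 3 6 4)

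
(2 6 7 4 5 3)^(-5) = (2 6 7 4 5 3)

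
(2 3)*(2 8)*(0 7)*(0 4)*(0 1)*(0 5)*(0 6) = (0 7 4 1 5 6)(2 3 8)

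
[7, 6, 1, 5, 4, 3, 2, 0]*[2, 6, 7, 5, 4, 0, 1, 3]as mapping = [0→3, 1→1, 2→6, 3→0, 4→4, 5→5, 6→7, 7→2]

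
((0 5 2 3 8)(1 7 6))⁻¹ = (0 8 3 2 5)(1 6 7)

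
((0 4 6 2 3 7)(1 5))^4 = (0 3 6)(2 4 7)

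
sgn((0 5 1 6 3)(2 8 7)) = 1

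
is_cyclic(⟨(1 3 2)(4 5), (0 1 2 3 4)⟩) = no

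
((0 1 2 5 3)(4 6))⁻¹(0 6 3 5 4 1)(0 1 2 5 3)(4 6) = (0 3 6 2 1 4)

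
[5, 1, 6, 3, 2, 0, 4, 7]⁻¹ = [5, 1, 4, 3, 6, 0, 2, 7]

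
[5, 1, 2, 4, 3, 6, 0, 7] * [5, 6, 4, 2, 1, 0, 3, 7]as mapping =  [0→0, 1→6, 2→4, 3→1, 4→2, 5→3, 6→5, 7→7]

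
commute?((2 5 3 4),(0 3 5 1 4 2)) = no:(2 5 3 4)*(0 3 5 1 4 2) = (0 3 2 1 4),(0 3 5 1 4 2)*(2 5 3 4) = (0 4 5 1 2)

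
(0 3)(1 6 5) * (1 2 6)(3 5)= (0 5 2 6 3)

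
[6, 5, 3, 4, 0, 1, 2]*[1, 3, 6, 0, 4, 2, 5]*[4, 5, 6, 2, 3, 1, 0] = [1, 6, 4, 3, 5, 2, 0]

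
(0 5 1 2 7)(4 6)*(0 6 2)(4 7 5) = (0 4 2 5 1)(6 7)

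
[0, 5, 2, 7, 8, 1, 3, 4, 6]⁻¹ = [0, 5, 2, 6, 7, 1, 8, 3, 4]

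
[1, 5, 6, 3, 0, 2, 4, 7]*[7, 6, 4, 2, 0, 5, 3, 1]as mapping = [0→6, 1→5, 2→3, 3→2, 4→7, 5→4, 6→0, 7→1]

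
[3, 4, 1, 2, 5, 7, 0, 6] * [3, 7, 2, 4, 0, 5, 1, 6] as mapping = [0→4, 1→0, 2→7, 3→2, 4→5, 5→6, 6→3, 7→1] 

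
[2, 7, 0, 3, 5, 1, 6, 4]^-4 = [0, 1, 2, 3, 4, 5, 6, 7]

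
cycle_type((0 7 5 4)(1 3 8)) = 3.4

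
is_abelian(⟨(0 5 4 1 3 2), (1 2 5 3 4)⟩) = no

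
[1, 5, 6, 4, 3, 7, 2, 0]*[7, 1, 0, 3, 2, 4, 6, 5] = [1, 4, 6, 2, 3, 5, 0, 7]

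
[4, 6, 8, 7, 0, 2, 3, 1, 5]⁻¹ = [4, 7, 5, 6, 0, 8, 1, 3, 2]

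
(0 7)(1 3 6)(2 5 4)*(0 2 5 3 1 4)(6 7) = (0 6 4 5)(2 3 7)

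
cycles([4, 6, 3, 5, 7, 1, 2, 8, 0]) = (0 4 7 8)(1 6 2 3 5)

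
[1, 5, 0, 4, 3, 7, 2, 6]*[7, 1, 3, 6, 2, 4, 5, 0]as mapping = [0→1, 1→4, 2→7, 3→2, 4→6, 5→0, 6→3, 7→5]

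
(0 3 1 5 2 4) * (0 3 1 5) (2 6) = (0 1) (2 4 3 5 6) 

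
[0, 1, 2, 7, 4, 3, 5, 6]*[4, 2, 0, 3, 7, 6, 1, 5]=[4, 2, 0, 5, 7, 3, 6, 1]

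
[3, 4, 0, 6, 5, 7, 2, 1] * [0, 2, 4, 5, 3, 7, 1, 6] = [5, 3, 0, 1, 7, 6, 4, 2]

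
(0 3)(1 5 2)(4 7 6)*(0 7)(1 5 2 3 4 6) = (0 4)(1 2 5 3 7)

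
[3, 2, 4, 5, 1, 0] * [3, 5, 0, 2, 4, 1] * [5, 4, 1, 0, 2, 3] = [1, 5, 2, 4, 3, 0]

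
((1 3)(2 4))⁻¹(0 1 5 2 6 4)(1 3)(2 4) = (0 3 5 4 6 2)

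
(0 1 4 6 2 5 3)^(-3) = (0 2 1 5 4 3 6)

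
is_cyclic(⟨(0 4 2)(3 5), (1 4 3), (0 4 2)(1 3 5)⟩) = no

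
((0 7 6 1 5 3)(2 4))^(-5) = (0 7 6 1 5 3)(2 4)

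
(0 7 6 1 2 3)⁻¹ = (0 3 2 1 6 7)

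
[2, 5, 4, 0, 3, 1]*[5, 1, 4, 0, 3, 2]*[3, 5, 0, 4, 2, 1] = [2, 0, 4, 1, 3, 5]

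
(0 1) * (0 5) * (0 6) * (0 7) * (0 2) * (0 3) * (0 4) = (0 1 5 6 7 2 3 4)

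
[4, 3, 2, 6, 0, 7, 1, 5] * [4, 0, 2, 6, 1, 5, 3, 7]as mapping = [0→1, 1→6, 2→2, 3→3, 4→4, 5→7, 6→0, 7→5]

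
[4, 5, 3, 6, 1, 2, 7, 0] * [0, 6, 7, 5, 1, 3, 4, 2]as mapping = [0→1, 1→3, 2→5, 3→4, 4→6, 5→7, 6→2, 7→0]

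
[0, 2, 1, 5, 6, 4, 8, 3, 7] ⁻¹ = [0, 2, 1, 7, 5, 3, 4, 8, 6] 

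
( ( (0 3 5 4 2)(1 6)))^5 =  (1 6)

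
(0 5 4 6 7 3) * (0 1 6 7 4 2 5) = (1 6 4 7 3) (2 5) 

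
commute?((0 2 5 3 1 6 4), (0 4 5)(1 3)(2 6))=no:(0 2 5 3 1 6 4) * (0 4 5)(1 3)(2 6)=(0 6 5 1 2), (0 4 5)(1 3)(2 6) * (0 2 5 3 1 6 4)=(2 4 3 6 5)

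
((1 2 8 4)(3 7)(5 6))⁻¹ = (1 4 8 2)(3 7)(5 6)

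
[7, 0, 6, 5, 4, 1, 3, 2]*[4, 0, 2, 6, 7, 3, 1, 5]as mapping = [0→5, 1→4, 2→1, 3→3, 4→7, 5→0, 6→6, 7→2]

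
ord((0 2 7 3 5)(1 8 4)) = 15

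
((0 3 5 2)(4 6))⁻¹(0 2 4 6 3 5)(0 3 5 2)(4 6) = (0 6 4 5 2 3)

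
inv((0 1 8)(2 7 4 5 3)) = (0 8 1)(2 3 5 4 7)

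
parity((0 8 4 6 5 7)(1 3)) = even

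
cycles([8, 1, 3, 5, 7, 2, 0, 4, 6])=(0 8 6)(2 3 5)(4 7)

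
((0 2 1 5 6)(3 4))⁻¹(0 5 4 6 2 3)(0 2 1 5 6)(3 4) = (0 1 4 2 6 3)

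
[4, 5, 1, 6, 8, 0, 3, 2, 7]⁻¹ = [5, 2, 7, 6, 0, 1, 3, 8, 4]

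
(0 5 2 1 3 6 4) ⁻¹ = (0 4 6 3 1 2 5) 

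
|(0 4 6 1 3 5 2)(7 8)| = 14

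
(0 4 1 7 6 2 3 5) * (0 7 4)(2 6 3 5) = (1 4)(2 5 7 3)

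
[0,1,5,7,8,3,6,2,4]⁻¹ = [0,1,7,5,8,2,6,3,4]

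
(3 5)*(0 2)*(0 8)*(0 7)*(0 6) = (0 2 8 7 6)(3 5)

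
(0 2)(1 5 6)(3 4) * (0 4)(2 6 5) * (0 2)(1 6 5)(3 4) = (0 5 1)(2 3)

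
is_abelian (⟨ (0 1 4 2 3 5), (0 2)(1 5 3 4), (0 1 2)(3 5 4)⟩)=no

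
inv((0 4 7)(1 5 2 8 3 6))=(0 7 4)(1 6 3 8 2 5)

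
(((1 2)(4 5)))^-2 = ()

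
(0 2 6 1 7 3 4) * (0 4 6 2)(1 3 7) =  (3 6)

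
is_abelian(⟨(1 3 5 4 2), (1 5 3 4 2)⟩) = no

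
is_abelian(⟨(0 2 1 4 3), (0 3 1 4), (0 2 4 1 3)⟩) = no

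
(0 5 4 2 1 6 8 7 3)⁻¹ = (0 3 7 8 6 1 2 4 5)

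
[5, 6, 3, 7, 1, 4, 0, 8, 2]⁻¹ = [6, 4, 8, 2, 5, 0, 1, 3, 7]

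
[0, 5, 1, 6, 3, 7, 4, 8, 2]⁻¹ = [0, 2, 8, 4, 6, 1, 3, 5, 7]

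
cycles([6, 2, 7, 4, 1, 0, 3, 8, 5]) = (0 6 3 4 1 2 7 8 5)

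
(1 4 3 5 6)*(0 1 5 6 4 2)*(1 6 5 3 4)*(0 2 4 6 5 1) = (0 5)(1 4 6 3)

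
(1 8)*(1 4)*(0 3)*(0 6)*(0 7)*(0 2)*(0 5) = (0 3 6 7 2 5)(1 8 4)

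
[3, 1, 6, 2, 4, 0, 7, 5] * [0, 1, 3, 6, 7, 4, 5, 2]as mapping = [0→6, 1→1, 2→5, 3→3, 4→7, 5→0, 6→2, 7→4]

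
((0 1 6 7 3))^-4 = (0 1 6 7 3)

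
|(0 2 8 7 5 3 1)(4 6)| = 14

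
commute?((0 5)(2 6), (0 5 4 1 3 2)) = no:(0 5)(2 6)*(0 5 4 1 3 2) = (0 4 1 3 2 6), (0 5 4 1 3 2)*(0 5)(2 6) = (1 3 6 2 5 4)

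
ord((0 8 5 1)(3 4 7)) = 12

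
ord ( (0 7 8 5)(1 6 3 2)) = 4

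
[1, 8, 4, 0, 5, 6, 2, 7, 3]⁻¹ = [3, 0, 6, 8, 2, 4, 5, 7, 1]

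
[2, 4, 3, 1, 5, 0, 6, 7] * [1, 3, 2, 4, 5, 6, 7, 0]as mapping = [0→2, 1→5, 2→4, 3→3, 4→6, 5→1, 6→7, 7→0]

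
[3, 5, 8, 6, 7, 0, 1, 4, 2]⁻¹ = [5, 6, 8, 0, 7, 1, 3, 4, 2]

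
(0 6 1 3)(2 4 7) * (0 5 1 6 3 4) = (0 3 5 1 4 7 2)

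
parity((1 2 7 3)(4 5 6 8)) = even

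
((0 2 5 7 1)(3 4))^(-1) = (0 1 7 5 2)(3 4)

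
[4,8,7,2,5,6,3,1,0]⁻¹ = [8,7,3,6,0,4,5,2,1]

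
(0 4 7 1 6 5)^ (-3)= (0 1)(4 6)(5 7)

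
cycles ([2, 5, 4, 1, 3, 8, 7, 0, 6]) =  (0 2 4 3 1 5 8 6 7)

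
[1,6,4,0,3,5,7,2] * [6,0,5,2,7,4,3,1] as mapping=[0→0,1→3,2→7,3→6,4→2,5→4,6→1,7→5] 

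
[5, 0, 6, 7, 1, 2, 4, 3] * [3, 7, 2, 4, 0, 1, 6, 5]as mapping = [0→1, 1→3, 2→6, 3→5, 4→7, 5→2, 6→0, 7→4]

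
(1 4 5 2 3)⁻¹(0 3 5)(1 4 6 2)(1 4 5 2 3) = (0 1 2)(3 4 5 6)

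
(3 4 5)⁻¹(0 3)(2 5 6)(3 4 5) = (0 4)(2 3 6)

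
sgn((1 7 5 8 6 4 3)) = 1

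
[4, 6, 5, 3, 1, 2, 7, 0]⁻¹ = [7, 4, 5, 3, 0, 2, 1, 6]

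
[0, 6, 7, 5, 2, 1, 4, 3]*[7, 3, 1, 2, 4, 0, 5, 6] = [7, 5, 6, 0, 1, 3, 4, 2]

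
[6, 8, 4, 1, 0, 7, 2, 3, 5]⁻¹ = [4, 3, 6, 7, 2, 8, 0, 5, 1]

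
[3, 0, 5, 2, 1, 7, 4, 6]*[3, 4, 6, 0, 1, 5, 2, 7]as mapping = [0→0, 1→3, 2→5, 3→6, 4→4, 5→7, 6→1, 7→2]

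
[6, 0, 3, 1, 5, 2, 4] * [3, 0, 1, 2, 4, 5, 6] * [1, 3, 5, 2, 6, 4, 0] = [0, 2, 5, 1, 4, 3, 6] 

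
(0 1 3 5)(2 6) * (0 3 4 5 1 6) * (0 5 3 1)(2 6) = (0 2 5 1 4 3)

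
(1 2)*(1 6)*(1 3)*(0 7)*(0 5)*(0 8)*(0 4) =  (0 7 5 8 4)(1 2 6 3)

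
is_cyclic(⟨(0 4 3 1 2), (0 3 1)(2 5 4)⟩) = no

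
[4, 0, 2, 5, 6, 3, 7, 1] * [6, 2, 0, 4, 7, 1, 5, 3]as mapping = [0→7, 1→6, 2→0, 3→1, 4→5, 5→4, 6→3, 7→2]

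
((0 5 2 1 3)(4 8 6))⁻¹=(0 3 1 2 5)(4 6 8)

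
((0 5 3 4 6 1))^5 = (0 1 6 4 3 5)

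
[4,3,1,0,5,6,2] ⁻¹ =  [3,2,6,1,0,4,5] 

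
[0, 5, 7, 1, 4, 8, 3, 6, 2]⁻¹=[0, 3, 8, 6, 4, 1, 7, 2, 5]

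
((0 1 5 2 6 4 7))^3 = (0 2 7 5 4 1 6)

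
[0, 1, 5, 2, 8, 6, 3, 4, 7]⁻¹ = [0, 1, 3, 6, 7, 2, 5, 8, 4]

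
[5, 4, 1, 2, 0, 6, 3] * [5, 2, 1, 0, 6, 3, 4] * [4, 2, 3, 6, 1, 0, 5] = [6, 5, 3, 2, 0, 1, 4]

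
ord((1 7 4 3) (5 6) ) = 4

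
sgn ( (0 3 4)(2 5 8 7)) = -1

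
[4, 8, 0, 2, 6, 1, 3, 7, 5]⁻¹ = [2, 5, 3, 6, 0, 8, 4, 7, 1]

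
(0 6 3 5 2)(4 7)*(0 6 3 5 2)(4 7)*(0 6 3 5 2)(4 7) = (0 5 6 2 3)(4 7)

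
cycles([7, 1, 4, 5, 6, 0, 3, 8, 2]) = (0 7 8 2 4 6 3 5)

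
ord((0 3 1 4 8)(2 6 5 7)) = 20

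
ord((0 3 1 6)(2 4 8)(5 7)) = 12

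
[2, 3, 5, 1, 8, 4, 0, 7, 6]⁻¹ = [6, 3, 0, 1, 5, 2, 8, 7, 4]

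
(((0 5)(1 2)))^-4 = ()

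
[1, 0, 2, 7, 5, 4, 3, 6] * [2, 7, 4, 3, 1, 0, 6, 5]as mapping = [0→7, 1→2, 2→4, 3→5, 4→0, 5→1, 6→3, 7→6]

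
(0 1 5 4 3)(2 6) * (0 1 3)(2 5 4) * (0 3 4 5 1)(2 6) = (0 4 3)(1 5 6)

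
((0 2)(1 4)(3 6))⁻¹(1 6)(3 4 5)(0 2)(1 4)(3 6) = (1 5 6)(3 4)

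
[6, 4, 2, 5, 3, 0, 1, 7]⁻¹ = [5, 6, 2, 4, 1, 3, 0, 7]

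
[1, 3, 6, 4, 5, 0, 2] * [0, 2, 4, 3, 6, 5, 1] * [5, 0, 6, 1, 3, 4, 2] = [6, 1, 0, 2, 4, 5, 3]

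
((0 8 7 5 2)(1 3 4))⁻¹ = (0 2 5 7 8)(1 4 3)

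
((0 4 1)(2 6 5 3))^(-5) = (0 4 1)(2 3 5 6)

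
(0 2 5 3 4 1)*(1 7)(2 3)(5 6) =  (0 3 4 7 1)(2 6 5)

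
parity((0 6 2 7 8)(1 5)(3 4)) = even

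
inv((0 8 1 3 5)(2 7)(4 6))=(0 5 3 1 8)(2 7)(4 6)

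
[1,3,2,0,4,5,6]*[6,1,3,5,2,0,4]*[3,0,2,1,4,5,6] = [0,5,1,6,2,3,4]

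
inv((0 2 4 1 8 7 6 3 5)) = (0 5 3 6 7 8 1 4 2)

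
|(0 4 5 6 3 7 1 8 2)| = 9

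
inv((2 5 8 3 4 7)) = (2 7 4 3 8 5)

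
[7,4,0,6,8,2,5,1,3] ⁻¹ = [2,7,5,8,1,6,3,0,4] 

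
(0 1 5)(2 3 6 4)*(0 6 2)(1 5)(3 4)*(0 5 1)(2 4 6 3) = (0 1)(2 6)(3 4 5)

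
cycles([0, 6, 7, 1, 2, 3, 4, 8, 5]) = (1 6 4 2 7 8 5 3)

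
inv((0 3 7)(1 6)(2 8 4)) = (0 7 3)(1 6)(2 4 8)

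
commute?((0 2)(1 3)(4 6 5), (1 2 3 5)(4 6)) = no:(0 2)(1 3)(4 6 5) * (1 2 3 5)(4 6) = (0 3 2)(1 5 6), (1 2 3 5)(4 6) * (0 2)(1 3)(4 6 5) = (0 2 1)(3 4 5)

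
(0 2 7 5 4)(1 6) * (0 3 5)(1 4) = (0 2 7)(1 6 4 3 5)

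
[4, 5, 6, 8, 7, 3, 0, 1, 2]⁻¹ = [6, 7, 8, 5, 0, 1, 2, 4, 3]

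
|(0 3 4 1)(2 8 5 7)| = 4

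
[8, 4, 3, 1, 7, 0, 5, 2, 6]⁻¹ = [5, 3, 7, 2, 1, 6, 8, 4, 0]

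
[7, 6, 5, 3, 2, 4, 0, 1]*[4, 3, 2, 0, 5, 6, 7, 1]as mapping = [0→1, 1→7, 2→6, 3→0, 4→2, 5→5, 6→4, 7→3]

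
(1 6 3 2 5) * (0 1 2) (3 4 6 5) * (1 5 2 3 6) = (0 5 3) (1 2 6 4) 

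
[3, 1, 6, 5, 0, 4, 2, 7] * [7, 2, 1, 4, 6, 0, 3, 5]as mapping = [0→4, 1→2, 2→3, 3→0, 4→7, 5→6, 6→1, 7→5]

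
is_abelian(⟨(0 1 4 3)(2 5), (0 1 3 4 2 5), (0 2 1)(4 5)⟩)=no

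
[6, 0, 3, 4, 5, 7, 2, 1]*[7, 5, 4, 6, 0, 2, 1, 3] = [1, 7, 6, 0, 2, 3, 4, 5]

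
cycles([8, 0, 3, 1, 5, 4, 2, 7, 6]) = (0 8 6 2 3 1)(4 5)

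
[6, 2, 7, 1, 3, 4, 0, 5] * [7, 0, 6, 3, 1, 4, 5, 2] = [5, 6, 2, 0, 3, 1, 7, 4]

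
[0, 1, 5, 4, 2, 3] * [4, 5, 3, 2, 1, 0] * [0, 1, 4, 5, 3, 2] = [3, 2, 0, 1, 5, 4]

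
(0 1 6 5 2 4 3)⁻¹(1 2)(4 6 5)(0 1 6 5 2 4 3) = (2 3 5)(4 6)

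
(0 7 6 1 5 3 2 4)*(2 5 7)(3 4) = (0 2 3 5 4)(1 7 6)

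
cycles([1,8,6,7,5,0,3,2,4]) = (0 1 8 4 5)(2 6 3 7)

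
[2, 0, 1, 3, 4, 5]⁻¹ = [1, 2, 0, 3, 4, 5]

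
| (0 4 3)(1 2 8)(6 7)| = 6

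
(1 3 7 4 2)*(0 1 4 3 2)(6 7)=(0 1 2 4)(3 6 7)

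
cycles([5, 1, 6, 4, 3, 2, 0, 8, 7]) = (0 5 2 6)(3 4)(7 8)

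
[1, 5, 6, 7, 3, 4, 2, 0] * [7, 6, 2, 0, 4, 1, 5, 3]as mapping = [0→6, 1→1, 2→5, 3→3, 4→0, 5→4, 6→2, 7→7]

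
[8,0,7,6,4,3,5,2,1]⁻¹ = [1,8,7,5,4,6,3,2,0]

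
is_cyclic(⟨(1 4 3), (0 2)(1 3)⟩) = no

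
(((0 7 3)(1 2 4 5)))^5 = (0 3 7)(1 2 4 5)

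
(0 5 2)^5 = (0 2 5)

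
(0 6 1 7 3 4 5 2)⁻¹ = (0 2 5 4 3 7 1 6)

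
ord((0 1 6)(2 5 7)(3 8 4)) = 3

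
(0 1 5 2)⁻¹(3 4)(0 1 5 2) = (3 4)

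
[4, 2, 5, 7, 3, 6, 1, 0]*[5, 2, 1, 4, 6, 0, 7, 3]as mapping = [0→6, 1→1, 2→0, 3→3, 4→4, 5→7, 6→2, 7→5]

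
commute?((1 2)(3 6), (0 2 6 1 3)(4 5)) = no:(1 2)(3 6)*(0 2 6 1 3)(4 5) = (0 2 3 1 6)(4 5), (0 2 6 1 3)(4 5)*(1 2)(3 6) = (0 1 6 2 3)(4 5)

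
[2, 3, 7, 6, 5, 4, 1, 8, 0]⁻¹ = [8, 6, 0, 1, 5, 4, 3, 2, 7]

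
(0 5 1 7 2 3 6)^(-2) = (0 3 7 5 6 2 1)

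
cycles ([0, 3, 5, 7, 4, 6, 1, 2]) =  (1 3 7 2 5 6)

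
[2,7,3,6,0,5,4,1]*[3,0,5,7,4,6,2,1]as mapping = [0→5,1→1,2→7,3→2,4→3,5→6,6→4,7→0]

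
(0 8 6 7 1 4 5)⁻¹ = (0 5 4 1 7 6 8)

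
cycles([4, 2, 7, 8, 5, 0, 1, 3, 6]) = (0 4 5)(1 2 7 3 8 6)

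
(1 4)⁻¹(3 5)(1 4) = (3 5)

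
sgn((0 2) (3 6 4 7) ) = 1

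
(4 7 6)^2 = (4 6 7)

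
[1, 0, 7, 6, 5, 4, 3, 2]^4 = [0, 1, 2, 3, 4, 5, 6, 7]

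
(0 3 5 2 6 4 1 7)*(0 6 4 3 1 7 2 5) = (0 1 2 4 7 6 3) 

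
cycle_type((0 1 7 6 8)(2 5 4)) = 3.5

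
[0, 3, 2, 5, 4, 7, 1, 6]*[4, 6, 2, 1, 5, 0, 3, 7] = [4, 1, 2, 0, 5, 7, 6, 3] 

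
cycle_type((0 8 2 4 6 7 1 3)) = 8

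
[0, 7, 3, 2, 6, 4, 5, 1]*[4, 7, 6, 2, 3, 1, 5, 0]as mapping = [0→4, 1→0, 2→2, 3→6, 4→5, 5→3, 6→1, 7→7]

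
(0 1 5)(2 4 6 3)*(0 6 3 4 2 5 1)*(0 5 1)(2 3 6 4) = (0 5 4 6 2 3 1)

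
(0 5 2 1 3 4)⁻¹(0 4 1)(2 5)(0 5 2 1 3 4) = (0 3 5)(1 2)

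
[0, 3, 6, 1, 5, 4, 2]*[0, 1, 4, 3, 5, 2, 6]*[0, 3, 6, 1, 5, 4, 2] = [0, 1, 2, 3, 6, 4, 5]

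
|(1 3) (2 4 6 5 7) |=10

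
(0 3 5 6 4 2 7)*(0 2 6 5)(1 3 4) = (0 4 6 1 3)(2 7)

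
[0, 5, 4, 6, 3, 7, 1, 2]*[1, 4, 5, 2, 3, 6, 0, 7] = [1, 6, 3, 0, 2, 7, 4, 5]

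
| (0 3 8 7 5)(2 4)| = 10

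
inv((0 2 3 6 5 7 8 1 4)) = (0 4 1 8 7 5 6 3 2)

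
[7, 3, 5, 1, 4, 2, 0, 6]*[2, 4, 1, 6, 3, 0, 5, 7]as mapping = [0→7, 1→6, 2→0, 3→4, 4→3, 5→1, 6→2, 7→5]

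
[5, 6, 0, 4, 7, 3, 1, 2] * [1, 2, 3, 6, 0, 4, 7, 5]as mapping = [0→4, 1→7, 2→1, 3→0, 4→5, 5→6, 6→2, 7→3]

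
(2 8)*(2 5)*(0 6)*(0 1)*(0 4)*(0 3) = (0 6 1 4 3)(2 8 5)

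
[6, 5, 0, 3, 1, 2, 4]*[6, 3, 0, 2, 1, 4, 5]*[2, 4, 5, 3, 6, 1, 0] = [1, 6, 0, 5, 3, 2, 4]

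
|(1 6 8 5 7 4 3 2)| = 8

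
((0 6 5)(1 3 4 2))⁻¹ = (0 5 6)(1 2 4 3)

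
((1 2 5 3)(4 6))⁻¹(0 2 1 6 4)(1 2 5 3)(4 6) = (0 5 2 4 6)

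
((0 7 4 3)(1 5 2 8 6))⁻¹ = (0 3 4 7)(1 6 8 2 5)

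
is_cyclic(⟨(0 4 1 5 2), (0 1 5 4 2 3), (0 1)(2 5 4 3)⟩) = no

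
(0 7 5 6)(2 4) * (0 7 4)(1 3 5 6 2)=(0 4 1 3 5 2)(6 7)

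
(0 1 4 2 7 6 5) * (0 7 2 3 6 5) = (0 1 4 3 6)(5 7)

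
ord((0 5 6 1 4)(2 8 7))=15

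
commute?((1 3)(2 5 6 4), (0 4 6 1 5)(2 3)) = no:(1 3)(2 5 6 4) * (0 4 6 1 5)(2 3) = (0 4 3 5 1 2), (0 4 6 1 5)(2 3) * (1 3)(2 5 6 4) = (0 2 1 6 3 5)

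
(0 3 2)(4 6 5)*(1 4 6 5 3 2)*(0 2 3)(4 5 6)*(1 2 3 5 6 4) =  (0 5 1 6)(2 3)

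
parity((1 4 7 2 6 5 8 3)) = odd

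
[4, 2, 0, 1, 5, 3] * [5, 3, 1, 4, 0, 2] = [0, 1, 5, 3, 2, 4]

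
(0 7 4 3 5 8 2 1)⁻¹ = (0 1 2 8 5 3 4 7)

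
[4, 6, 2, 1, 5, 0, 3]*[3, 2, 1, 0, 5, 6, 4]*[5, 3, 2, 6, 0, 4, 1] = [4, 0, 3, 2, 1, 6, 5]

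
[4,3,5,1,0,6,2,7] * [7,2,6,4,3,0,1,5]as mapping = [0→3,1→4,2→0,3→2,4→7,5→1,6→6,7→5]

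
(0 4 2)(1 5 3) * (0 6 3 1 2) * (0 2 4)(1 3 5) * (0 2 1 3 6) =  (0 2)(1 3 4)(5 6)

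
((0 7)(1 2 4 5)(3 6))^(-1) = (0 7)(1 5 4 2)(3 6)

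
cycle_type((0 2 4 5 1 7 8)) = 7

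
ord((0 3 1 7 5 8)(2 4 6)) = 6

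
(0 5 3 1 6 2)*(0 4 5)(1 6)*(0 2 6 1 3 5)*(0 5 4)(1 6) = (0 2)(1 3 6)(4 5)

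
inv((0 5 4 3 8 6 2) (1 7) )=(0 2 6 8 3 4 5) (1 7) 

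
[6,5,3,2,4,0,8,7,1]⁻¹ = [5,8,3,2,4,1,0,7,6]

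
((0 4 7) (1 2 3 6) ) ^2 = (0 7 4) (1 3) (2 6) 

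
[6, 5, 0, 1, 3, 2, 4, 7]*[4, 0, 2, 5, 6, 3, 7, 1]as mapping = [0→7, 1→3, 2→4, 3→0, 4→5, 5→2, 6→6, 7→1]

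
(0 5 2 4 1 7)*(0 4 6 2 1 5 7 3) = (0 7 4 5 1 3)(2 6)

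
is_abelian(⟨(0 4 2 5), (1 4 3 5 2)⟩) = no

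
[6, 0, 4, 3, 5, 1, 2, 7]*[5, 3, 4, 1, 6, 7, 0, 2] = [0, 5, 6, 1, 7, 3, 4, 2]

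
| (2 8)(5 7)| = 2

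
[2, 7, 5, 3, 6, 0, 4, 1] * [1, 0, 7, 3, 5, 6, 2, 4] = [7, 4, 6, 3, 2, 1, 5, 0]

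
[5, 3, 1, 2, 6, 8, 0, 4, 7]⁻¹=[6, 2, 3, 1, 7, 0, 4, 8, 5]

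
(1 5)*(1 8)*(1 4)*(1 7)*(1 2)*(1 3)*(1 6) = (1 5 8 4 7 2 3 6)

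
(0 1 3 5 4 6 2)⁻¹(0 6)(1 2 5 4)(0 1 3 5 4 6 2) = (0 4 6 3)(1 2)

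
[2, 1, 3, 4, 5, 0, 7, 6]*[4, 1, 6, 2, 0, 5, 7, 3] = [6, 1, 2, 0, 5, 4, 3, 7]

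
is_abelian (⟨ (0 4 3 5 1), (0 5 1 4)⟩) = no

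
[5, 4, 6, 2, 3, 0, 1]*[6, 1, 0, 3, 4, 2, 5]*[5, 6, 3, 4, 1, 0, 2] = [3, 1, 0, 5, 4, 2, 6]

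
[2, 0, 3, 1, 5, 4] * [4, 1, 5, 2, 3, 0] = [5, 4, 2, 1, 0, 3]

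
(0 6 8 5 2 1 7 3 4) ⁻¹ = (0 4 3 7 1 2 5 8 6) 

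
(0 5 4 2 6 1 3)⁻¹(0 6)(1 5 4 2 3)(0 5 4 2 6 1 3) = (0 3 4 2 6)(1 5)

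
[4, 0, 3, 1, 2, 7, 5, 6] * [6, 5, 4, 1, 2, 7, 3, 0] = [2, 6, 1, 5, 4, 0, 7, 3]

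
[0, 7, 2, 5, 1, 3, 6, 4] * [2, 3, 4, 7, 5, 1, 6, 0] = [2, 0, 4, 1, 3, 7, 6, 5]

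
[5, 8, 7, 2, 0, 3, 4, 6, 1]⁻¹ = [4, 8, 3, 5, 6, 0, 7, 2, 1]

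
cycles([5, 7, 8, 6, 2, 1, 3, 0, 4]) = (0 5 1 7)(2 8 4)(3 6)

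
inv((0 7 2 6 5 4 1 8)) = (0 8 1 4 5 6 2 7)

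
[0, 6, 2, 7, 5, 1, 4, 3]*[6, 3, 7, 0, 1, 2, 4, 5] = [6, 4, 7, 5, 2, 3, 1, 0] 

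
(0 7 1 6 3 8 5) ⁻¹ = (0 5 8 3 6 1 7) 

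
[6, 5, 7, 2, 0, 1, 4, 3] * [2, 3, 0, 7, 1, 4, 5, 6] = [5, 4, 6, 0, 2, 3, 1, 7]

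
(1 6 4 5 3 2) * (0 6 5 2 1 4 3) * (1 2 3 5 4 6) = (0 1 4 3 2 6 5)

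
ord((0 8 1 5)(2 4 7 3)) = 4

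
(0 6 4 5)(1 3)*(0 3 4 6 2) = (0 2)(1 4 5 3)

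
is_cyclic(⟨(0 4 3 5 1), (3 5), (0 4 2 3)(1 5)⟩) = no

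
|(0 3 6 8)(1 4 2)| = 12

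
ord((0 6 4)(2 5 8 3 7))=15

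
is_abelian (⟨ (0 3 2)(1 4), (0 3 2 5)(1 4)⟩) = no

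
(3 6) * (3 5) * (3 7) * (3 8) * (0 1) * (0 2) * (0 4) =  (0 1 2 4)(3 6 5 7 8)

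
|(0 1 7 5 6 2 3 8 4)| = 9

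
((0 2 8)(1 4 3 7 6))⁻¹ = (0 8 2)(1 6 7 3 4)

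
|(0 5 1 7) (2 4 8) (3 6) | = 12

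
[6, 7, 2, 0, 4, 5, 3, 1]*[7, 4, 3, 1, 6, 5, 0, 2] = [0, 2, 3, 7, 6, 5, 1, 4] 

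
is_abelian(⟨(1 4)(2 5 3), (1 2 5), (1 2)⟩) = no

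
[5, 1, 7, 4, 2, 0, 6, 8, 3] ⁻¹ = [5, 1, 4, 8, 3, 0, 6, 2, 7] 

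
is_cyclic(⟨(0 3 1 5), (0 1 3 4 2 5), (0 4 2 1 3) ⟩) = no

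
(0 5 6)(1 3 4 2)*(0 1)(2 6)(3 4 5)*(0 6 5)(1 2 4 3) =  (0 1 3)(2 6)(4 5)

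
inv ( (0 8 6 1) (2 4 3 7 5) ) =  (0 1 6 8) (2 5 7 3 4) 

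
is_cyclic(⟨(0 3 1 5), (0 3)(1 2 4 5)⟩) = no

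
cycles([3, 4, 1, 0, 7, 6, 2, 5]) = (0 3) (1 4 7 5 6 2) 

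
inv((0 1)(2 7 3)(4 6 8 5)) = (0 1)(2 3 7)(4 5 8 6)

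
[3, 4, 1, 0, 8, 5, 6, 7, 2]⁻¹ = [3, 2, 8, 0, 1, 5, 6, 7, 4]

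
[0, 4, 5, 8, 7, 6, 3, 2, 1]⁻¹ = [0, 8, 7, 6, 1, 2, 5, 4, 3]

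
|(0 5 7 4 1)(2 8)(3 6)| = 10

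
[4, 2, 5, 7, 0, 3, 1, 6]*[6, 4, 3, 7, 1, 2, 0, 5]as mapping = [0→1, 1→3, 2→2, 3→5, 4→6, 5→7, 6→4, 7→0]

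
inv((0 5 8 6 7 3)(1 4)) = (0 3 7 6 8 5)(1 4)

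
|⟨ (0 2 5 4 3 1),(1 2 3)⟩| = 720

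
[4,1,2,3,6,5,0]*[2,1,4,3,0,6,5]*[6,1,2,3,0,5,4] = [6,1,0,3,5,4,2]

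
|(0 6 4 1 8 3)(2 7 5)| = 6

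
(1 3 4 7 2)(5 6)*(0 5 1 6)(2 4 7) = (0 5)(1 3 7 4 2 6)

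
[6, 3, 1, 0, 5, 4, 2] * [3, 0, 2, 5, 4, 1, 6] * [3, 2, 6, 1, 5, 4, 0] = [0, 4, 3, 1, 2, 5, 6]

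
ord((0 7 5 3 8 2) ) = 6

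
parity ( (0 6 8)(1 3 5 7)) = odd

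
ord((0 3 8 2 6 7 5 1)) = 8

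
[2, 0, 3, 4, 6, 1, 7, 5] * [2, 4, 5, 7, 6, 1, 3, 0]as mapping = [0→5, 1→2, 2→7, 3→6, 4→3, 5→4, 6→0, 7→1]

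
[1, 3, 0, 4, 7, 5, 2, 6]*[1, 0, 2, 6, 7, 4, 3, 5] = [0, 6, 1, 7, 5, 4, 2, 3]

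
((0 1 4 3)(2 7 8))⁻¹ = (0 3 4 1)(2 8 7)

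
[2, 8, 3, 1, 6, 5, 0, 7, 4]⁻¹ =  [6, 3, 0, 2, 8, 5, 4, 7, 1]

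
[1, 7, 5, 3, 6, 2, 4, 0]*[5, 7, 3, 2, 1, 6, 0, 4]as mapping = [0→7, 1→4, 2→6, 3→2, 4→0, 5→3, 6→1, 7→5]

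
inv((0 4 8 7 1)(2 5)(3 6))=(0 1 7 8 4)(2 5)(3 6)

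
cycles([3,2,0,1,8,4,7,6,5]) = (0 3 1 2) (4 8 5) (6 7) 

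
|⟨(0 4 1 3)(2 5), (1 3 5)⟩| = 360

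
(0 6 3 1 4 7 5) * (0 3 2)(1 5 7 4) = (0 6 2)(3 5)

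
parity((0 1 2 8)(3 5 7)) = odd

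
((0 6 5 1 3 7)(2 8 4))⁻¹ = (0 7 3 1 5 6)(2 4 8)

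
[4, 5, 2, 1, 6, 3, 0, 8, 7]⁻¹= [6, 3, 2, 5, 0, 1, 4, 8, 7]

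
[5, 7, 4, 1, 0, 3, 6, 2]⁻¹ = [4, 3, 7, 5, 2, 0, 6, 1]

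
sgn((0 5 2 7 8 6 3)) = 1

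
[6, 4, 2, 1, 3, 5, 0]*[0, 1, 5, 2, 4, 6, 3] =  [3, 4, 5, 1, 2, 6, 0]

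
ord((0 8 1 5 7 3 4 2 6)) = 9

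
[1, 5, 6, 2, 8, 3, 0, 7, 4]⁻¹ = [6, 0, 3, 5, 8, 1, 2, 7, 4]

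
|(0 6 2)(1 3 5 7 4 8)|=6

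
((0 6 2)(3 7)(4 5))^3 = (3 7)(4 5)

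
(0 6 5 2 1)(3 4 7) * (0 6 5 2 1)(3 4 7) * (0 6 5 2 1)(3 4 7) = (0 2 6 1 5)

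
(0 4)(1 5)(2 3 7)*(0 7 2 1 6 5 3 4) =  (1 3 2 4 7)(5 6)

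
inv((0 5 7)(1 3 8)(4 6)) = (0 7 5)(1 8 3)(4 6)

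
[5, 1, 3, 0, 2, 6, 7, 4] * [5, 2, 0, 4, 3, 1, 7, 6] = [1, 2, 4, 5, 0, 7, 6, 3]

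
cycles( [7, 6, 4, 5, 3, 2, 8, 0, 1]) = (0 7)(1 6 8)(2 4 3 5)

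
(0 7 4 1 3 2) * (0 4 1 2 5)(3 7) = (0 3 5)(1 7)(2 4)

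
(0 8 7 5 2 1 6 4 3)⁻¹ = (0 3 4 6 1 2 5 7 8)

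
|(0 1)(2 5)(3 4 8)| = 6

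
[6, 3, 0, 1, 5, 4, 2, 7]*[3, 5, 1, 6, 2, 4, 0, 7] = [0, 6, 3, 5, 4, 2, 1, 7]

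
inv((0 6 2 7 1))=(0 1 7 2 6)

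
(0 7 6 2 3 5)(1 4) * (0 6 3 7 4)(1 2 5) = (0 4 2 7 3 1)(5 6)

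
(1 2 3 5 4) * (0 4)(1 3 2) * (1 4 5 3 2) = (0 5)(1 4 2)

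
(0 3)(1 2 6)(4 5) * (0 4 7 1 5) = (0 3 4)(1 2 6 5 7)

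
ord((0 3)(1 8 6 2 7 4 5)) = 14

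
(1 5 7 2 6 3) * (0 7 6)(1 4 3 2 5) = (0 7 5 6 2)(3 4)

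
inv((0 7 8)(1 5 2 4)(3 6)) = (0 8 7)(1 4 2 5)(3 6)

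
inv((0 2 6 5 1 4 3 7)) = (0 7 3 4 1 5 6 2)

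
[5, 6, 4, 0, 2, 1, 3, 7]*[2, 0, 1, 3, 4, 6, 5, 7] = [6, 5, 4, 2, 1, 0, 3, 7]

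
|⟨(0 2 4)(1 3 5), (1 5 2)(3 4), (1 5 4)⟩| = 720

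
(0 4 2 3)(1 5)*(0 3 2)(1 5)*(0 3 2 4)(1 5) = (1 5)(2 4 3)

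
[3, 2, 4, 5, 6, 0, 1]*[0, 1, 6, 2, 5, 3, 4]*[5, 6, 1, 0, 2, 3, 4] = [1, 4, 3, 0, 2, 5, 6]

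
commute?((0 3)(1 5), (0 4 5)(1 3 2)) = no:(0 3)(1 5)*(0 4 5)(1 3 2) = (0 2 1)(3 4 5), (0 4 5)(1 3 2)*(0 3)(1 5) = (0 4 1)(2 5 3)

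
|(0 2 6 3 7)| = 5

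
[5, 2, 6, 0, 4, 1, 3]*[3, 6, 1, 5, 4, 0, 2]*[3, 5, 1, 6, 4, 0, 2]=[3, 5, 1, 6, 4, 2, 0]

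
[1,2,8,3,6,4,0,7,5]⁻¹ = [6,0,1,3,5,8,4,7,2]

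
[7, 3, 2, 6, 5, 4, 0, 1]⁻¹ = [6, 7, 2, 1, 5, 4, 3, 0]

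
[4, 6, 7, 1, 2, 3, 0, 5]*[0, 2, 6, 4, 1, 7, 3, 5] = [1, 3, 5, 2, 6, 4, 0, 7]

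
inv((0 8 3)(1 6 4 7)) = (0 3 8)(1 7 4 6)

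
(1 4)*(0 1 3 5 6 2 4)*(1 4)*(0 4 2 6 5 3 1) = (0 2)(1 4)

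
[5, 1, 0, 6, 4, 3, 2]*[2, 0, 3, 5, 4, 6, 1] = [6, 0, 2, 1, 4, 5, 3]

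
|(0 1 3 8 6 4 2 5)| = 8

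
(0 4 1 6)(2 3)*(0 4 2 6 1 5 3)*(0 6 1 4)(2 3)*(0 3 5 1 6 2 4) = (0 5 4 1)(3 6)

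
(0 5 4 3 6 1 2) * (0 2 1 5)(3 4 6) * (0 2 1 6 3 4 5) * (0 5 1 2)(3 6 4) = (1 4)(5 6)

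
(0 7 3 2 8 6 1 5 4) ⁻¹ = (0 4 5 1 6 8 2 3 7) 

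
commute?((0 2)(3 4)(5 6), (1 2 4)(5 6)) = no:(0 2)(3 4)(5 6)*(1 2 4)(5 6) = (0 4 3 1 2), (1 2 4)(5 6)*(0 2)(3 4)(5 6) = (0 2 3 4 1)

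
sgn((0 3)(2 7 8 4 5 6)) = 1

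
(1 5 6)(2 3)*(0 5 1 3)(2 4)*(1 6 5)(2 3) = (0 1 6 2)(3 4)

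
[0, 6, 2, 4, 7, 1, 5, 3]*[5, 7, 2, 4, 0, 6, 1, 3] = [5, 1, 2, 0, 3, 7, 6, 4]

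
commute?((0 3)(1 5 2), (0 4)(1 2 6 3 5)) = no:(0 3)(1 5 2)*(0 4)(1 2 6 3 5) = (0 5 6 3 4), (0 4)(1 2 6 3 5)*(0 3)(1 5 2) = (0 4 3 2 6)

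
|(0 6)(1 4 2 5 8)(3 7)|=10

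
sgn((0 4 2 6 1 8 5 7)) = -1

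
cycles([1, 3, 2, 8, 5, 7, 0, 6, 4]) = (0 1 3 8 4 5 7 6)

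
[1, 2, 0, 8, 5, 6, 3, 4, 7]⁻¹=[2, 0, 1, 6, 7, 4, 5, 8, 3]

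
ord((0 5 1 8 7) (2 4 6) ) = 15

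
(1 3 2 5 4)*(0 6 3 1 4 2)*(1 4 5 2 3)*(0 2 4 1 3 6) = (2 4 5 6 3)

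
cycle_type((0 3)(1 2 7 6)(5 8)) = 2^2.4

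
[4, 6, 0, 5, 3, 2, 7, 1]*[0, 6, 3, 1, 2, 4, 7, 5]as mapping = [0→2, 1→7, 2→0, 3→4, 4→1, 5→3, 6→5, 7→6]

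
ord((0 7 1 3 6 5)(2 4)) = 6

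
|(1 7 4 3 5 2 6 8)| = 8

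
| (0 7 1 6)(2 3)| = 4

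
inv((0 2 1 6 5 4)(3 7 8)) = (0 4 5 6 1 2)(3 8 7)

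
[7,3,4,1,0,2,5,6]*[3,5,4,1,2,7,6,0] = [0,1,2,5,3,4,7,6]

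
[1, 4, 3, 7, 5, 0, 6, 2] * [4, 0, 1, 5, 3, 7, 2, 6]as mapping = [0→0, 1→3, 2→5, 3→6, 4→7, 5→4, 6→2, 7→1]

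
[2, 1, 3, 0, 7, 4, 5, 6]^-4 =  [3, 1, 0, 2, 4, 5, 6, 7]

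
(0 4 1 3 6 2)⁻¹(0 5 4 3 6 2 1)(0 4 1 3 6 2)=(0 3 4 5 1 6 2)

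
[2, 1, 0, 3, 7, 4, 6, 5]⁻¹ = [2, 1, 0, 3, 5, 7, 6, 4]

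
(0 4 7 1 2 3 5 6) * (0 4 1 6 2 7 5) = (0 1 7 6 4 5 2 3)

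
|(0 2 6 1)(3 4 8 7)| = 4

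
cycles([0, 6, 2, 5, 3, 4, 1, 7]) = (1 6)(3 5 4)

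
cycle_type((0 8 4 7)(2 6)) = 2.4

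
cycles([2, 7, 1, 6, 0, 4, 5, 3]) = (0 2 1 7 3 6 5 4)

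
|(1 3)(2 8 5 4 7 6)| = 6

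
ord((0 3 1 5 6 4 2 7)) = 8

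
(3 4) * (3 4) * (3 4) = (3 4)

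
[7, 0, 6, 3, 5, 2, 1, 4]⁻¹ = [1, 6, 5, 3, 7, 4, 2, 0]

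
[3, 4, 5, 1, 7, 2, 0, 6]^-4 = [1, 7, 2, 4, 6, 5, 3, 0]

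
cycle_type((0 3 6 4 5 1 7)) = 7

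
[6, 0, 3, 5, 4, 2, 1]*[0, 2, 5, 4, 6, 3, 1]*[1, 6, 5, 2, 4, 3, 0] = [6, 1, 4, 2, 0, 3, 5]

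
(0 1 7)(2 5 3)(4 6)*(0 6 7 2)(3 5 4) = (0 1 2 4 7 6 3)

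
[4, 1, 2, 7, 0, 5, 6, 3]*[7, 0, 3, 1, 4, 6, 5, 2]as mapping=[0→4, 1→0, 2→3, 3→2, 4→7, 5→6, 6→5, 7→1]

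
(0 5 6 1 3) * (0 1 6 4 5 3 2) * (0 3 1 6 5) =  (0 1 2 3 6 5 4)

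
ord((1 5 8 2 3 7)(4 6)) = 6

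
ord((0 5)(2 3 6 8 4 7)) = 6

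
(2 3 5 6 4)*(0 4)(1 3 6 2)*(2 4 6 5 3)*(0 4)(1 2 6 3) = (0 3 1 6 4 2 5)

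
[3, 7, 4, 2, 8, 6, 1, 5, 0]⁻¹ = [8, 6, 3, 0, 2, 7, 5, 1, 4]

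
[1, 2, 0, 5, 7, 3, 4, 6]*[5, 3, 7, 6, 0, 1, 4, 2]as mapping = [0→3, 1→7, 2→5, 3→1, 4→2, 5→6, 6→0, 7→4]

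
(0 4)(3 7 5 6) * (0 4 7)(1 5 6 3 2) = (0 7 6 2 1 5 3)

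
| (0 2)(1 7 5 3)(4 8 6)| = 12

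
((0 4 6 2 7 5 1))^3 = (0 2 1 6 5 4 7)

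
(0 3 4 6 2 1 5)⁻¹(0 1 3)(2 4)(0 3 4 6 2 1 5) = (1 6)(3 5 4)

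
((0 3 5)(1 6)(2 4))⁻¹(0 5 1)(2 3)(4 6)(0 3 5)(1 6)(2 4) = (0 6 3)(1 2)(4 5)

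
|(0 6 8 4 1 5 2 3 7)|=9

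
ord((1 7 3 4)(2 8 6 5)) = 4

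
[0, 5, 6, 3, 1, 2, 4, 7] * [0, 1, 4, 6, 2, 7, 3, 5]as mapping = [0→0, 1→7, 2→3, 3→6, 4→1, 5→4, 6→2, 7→5]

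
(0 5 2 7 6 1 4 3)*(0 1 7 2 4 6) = (0 5 4 3 1 6 7) 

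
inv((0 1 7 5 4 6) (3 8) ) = (0 6 4 5 7 1) (3 8) 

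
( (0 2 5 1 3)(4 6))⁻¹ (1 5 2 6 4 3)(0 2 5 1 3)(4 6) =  (0 3 1 5 4 6)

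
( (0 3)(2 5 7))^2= (2 7 5)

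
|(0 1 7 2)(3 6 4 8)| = 4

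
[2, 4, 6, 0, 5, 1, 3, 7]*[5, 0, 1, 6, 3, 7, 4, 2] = [1, 3, 4, 5, 7, 0, 6, 2]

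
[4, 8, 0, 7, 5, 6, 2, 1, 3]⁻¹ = [2, 7, 6, 8, 0, 4, 5, 3, 1]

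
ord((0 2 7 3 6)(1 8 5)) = 15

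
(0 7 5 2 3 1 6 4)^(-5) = (0 2 6 7 3 4 5 1)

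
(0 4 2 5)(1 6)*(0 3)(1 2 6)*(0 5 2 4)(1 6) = (1 6 4)(3 5)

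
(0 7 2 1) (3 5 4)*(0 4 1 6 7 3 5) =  (0 3) (1 4 5) (2 6 7) 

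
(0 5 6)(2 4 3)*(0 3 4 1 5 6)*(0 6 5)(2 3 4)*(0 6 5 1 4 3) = (0 1 6 3)(2 4)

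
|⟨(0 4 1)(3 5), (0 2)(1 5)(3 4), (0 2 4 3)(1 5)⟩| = 72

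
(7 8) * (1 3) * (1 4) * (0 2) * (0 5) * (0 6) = (0 2 5 6)(1 3 4)(7 8)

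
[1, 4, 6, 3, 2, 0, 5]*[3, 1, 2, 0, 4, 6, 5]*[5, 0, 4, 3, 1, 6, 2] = [0, 1, 6, 5, 4, 3, 2]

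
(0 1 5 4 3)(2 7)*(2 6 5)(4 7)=(0 1 2 4 3)(5 7 6)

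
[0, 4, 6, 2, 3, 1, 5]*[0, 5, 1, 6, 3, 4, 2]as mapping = [0→0, 1→3, 2→2, 3→1, 4→6, 5→5, 6→4]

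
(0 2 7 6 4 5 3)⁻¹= (0 3 5 4 6 7 2)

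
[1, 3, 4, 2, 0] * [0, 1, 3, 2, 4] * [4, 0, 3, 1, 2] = [0, 3, 2, 1, 4]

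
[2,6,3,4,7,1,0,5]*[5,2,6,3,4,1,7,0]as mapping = [0→6,1→7,2→3,3→4,4→0,5→2,6→5,7→1]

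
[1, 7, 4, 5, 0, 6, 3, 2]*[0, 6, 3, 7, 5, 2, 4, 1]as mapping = [0→6, 1→1, 2→5, 3→2, 4→0, 5→4, 6→7, 7→3]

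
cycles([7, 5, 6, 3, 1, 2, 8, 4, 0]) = (0 7 4 1 5 2 6 8) 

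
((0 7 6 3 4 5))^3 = (0 3)(4 7)(5 6)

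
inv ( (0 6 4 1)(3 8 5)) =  (0 1 4 6)(3 5 8)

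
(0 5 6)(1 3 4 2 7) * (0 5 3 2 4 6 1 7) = (0 3 6 5 1 2)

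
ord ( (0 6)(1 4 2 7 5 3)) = 6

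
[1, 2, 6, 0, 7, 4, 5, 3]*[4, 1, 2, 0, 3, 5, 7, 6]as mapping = [0→1, 1→2, 2→7, 3→4, 4→6, 5→3, 6→5, 7→0]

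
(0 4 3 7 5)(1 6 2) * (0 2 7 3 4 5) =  (0 5 2 1 6 7)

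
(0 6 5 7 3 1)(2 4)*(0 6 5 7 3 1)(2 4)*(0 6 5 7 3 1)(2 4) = (0 7)(1 5)(2 4)(3 6)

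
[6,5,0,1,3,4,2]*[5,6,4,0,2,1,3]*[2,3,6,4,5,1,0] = [4,3,1,0,2,6,5]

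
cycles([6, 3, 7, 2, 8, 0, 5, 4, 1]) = (0 6 5)(1 3 2 7 4 8)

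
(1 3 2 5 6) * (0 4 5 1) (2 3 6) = (0 4 5 2 1 6) 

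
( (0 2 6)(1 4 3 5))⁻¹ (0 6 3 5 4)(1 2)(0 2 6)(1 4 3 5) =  (0 5 1 3 2)(4 6)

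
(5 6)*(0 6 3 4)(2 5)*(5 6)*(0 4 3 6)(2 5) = (0 2)(5 6)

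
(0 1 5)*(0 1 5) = (0 5 1)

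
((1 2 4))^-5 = (1 2 4)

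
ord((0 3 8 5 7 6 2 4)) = 8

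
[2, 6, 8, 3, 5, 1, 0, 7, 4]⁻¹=[6, 5, 0, 3, 8, 4, 1, 7, 2]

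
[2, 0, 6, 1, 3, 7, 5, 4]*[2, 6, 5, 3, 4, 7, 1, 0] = [5, 2, 1, 6, 3, 0, 7, 4]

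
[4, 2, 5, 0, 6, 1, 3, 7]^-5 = [3, 2, 5, 6, 0, 1, 4, 7]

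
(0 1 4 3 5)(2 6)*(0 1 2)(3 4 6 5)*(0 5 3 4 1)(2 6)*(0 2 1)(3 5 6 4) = (0 4)(2 5)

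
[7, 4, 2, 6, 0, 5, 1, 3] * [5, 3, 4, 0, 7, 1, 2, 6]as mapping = [0→6, 1→7, 2→4, 3→2, 4→5, 5→1, 6→3, 7→0]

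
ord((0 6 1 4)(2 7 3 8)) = 4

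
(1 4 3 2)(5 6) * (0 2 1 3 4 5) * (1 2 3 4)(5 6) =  (0 3 2 4 1 6)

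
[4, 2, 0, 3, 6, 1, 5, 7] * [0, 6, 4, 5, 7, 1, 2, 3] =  [7, 4, 0, 5, 2, 6, 1, 3]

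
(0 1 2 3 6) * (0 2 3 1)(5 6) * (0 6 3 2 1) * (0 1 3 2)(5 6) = (0 5 2 1)(3 6)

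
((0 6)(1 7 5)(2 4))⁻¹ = (0 6)(1 5 7)(2 4)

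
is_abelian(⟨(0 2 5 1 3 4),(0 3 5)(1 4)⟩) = no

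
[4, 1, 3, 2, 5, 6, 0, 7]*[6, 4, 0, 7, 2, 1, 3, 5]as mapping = [0→2, 1→4, 2→7, 3→0, 4→1, 5→3, 6→6, 7→5]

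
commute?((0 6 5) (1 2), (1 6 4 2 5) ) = no:(0 6 5) (1 2) * (1 6 4 2 5) = (0 4 2 6 1 5), (1 6 4 2 5) * (0 6 5) (1 2) = (0 6 4 1 5 2) 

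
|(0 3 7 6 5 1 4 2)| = 8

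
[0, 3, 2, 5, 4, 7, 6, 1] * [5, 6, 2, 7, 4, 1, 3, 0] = [5, 7, 2, 1, 4, 0, 3, 6]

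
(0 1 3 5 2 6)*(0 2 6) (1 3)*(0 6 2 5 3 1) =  (0 1) (2 6 5) 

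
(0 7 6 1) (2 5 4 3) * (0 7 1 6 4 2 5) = (0 1 7 4 3 5 2) 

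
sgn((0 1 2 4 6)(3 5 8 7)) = -1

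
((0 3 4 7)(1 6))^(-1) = (0 7 4 3)(1 6)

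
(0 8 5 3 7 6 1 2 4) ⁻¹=(0 4 2 1 6 7 3 5 8) 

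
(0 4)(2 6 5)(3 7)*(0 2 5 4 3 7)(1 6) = (0 3)(1 6 4 2)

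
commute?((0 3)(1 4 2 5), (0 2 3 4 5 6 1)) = no:(0 3)(1 4 2 5)*(0 2 3 4 5 6 1) = (0 4 3 2 6 1 5), (0 2 3 4 5 6 1)*(0 3)(1 4 2 5) = (0 5 6 4 1 3 2)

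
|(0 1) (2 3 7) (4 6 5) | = 6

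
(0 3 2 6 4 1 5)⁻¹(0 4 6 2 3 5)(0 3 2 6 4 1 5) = (0 3 1 4 6 2)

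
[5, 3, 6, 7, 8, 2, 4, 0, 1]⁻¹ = [7, 8, 5, 1, 6, 0, 2, 3, 4]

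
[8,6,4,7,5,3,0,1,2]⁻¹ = [6,7,8,5,2,4,1,3,0]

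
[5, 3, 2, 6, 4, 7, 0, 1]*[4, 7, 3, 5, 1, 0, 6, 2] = [0, 5, 3, 6, 1, 2, 4, 7]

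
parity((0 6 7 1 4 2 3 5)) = odd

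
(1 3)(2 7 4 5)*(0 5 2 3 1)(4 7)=(0 5 3)(2 4)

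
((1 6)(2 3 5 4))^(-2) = (2 5)(3 4)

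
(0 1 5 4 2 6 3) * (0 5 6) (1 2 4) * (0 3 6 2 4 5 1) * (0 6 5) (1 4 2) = (0 2 3 4) (5 6) 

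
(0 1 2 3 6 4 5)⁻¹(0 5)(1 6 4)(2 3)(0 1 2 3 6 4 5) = (0 1)(2 4 5)(3 6)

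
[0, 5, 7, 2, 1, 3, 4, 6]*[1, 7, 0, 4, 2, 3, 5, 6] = [1, 3, 6, 0, 7, 4, 2, 5]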